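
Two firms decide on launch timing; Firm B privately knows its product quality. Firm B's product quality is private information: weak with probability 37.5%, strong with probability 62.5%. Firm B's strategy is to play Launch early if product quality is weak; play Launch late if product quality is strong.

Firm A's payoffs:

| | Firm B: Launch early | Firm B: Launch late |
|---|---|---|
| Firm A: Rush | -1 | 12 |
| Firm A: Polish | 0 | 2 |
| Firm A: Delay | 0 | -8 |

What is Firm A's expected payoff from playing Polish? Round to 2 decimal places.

Take the expectation over Firm B's product quality, weighting each type's action by its prior probability.
E[Polish] = 0.375·0 + 0.625·2 = 0 + 1.25 = 1.25

1.25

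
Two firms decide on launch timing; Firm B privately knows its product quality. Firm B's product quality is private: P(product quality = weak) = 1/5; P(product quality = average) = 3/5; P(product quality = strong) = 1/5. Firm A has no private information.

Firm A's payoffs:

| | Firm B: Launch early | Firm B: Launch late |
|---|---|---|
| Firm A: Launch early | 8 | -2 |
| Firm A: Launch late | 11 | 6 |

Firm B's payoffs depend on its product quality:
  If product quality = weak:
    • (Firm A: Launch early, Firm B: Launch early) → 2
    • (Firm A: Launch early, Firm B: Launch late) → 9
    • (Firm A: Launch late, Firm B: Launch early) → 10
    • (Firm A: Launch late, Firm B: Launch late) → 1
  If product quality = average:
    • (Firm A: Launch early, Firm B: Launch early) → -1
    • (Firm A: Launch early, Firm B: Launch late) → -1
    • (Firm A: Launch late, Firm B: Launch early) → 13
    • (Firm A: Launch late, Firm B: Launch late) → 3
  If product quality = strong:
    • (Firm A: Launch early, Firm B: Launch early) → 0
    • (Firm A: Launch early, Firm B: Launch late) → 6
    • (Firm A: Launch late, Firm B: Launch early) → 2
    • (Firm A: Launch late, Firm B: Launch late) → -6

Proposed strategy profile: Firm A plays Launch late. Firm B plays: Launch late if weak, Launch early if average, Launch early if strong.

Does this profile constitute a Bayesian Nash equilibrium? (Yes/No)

Firm A plays Launch late: E[Launch late] = 1/5·(6) + 3/5·(11) + 1/5·(11) = 10; E[Launch early] = 6. Best-responding. ✓
Firm B (product quality weak), facing Launch late: Launch early gives 10, Launch late gives 1. Proposed Launch late is not best — profitable deviation exists. ✗
Firm B (product quality average), facing Launch late: Launch early gives 13, Launch late gives 3. Proposed Launch early is best. ✓
Firm B (product quality strong), facing Launch late: Launch early gives 2, Launch late gives -6. Proposed Launch early is best. ✓

No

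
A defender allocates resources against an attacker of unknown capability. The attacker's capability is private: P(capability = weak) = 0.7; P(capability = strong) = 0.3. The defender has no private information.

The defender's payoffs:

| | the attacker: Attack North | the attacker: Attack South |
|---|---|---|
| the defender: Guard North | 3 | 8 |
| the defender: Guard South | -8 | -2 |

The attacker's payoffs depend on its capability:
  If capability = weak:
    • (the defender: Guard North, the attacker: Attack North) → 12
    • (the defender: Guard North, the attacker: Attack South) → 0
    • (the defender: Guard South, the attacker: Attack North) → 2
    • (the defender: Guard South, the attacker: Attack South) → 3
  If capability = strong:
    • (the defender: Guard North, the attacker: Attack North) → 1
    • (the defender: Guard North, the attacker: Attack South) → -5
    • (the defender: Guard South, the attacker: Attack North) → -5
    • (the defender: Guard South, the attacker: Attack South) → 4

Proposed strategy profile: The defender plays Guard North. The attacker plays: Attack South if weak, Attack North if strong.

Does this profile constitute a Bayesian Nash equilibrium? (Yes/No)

No

A profile is a BNE iff every type of every player is best-responding given beliefs about the other side.
The defender plays Guard North: E[Guard North] = 0.7·(8) + 0.3·(3) = 6.5; E[Guard South] = -3.8. Best-responding. ✓
The attacker (capability weak), facing Guard North: Attack North gives 12, Attack South gives 0. Proposed Attack South is not best — profitable deviation exists. ✗
The attacker (capability strong), facing Guard North: Attack North gives 1, Attack South gives -5. Proposed Attack North is best. ✓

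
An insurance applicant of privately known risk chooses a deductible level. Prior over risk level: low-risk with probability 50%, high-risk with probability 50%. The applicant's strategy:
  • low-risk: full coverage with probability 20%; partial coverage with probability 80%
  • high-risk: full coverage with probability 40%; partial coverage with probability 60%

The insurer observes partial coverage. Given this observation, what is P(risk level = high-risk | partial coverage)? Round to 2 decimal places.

Apply Bayes' rule using the sender's strategy as the likelihood.
P(partial coverage) = 0.5·0.8 + 0.5·0.6 = 0.7
P(high-risk | partial coverage) = (0.5·0.6) / 0.7 = 0.3 / 0.7 = 0.428571

0.43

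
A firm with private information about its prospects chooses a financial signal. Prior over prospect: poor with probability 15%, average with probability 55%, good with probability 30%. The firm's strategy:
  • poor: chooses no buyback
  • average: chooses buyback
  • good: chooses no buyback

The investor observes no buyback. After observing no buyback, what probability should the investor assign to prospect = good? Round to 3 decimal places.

0.667

P(no buyback) = 0.15·1 + 0.55·0 + 0.3·1 = 0.45
P(good | no buyback) = (0.3·1) / 0.45 = 0.3 / 0.45 = 0.666667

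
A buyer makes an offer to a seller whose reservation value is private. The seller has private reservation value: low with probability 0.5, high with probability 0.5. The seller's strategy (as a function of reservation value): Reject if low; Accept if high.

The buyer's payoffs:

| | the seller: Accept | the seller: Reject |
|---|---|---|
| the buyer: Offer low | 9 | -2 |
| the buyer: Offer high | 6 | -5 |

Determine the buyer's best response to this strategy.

Offer low

E[Offer low] = 0.5·(-2) + 0.5·(9) = 3.5
E[Offer high] = 0.5·(-5) + 0.5·(6) = 0.5
Best response: Offer low (3.5 is the largest).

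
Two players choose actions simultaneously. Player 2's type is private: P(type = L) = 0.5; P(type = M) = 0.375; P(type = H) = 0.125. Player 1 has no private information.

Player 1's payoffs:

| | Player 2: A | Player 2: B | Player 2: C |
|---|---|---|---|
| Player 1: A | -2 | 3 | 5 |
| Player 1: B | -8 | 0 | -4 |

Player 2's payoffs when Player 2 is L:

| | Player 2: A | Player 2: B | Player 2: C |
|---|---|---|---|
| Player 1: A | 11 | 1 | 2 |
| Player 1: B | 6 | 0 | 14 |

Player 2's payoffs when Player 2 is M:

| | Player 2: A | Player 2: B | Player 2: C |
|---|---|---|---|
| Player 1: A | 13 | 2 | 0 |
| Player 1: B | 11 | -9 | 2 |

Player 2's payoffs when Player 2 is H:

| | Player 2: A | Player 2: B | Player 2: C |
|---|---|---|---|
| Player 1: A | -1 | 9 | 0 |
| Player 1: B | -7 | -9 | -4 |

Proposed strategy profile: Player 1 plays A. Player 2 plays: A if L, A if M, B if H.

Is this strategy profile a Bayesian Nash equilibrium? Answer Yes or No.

A profile is a BNE iff every type of every player is best-responding given beliefs about the other side.
Player 1 plays A: E[A] = 0.5·(-2) + 0.375·(-2) + 0.125·(3) = -1.375; E[B] = -7. Best-responding. ✓
Player 2 (type L), facing A: A gives 11, B gives 1, C gives 2. Proposed A is best. ✓
Player 2 (type M), facing A: A gives 13, B gives 2, C gives 0. Proposed A is best. ✓
Player 2 (type H), facing A: A gives -1, B gives 9, C gives 0. Proposed B is best. ✓

Yes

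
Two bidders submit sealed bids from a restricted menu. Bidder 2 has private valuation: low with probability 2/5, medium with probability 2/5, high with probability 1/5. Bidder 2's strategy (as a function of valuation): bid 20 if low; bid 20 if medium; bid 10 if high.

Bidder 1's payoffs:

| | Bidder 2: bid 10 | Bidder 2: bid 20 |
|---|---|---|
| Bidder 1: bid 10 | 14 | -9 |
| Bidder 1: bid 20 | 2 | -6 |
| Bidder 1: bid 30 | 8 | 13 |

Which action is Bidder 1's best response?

E[bid 10] = 2/5·(-9) + 2/5·(-9) + 1/5·(14) = -22/5
E[bid 20] = 2/5·(-6) + 2/5·(-6) + 1/5·(2) = -22/5
E[bid 30] = 2/5·(13) + 2/5·(13) + 1/5·(8) = 12
Best response: bid 30 (12 is the largest).

bid 30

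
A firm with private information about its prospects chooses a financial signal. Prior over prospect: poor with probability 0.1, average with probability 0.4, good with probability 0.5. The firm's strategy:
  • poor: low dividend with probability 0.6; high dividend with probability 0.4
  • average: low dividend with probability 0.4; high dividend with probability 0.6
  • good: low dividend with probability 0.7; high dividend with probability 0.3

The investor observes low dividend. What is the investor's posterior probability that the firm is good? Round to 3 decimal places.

0.614

P(low dividend) = 0.1·0.6 + 0.4·0.4 + 0.5·0.7 = 0.57
P(good | low dividend) = (0.5·0.7) / 0.57 = 0.35 / 0.57 = 0.614035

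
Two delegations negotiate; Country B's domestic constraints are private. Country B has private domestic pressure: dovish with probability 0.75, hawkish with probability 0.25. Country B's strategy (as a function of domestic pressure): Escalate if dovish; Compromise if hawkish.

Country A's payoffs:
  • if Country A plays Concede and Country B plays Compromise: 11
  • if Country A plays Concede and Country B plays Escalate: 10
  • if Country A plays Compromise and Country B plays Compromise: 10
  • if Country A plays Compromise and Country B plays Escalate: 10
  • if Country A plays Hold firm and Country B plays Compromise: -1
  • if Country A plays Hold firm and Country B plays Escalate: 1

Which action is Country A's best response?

Concede

E[Concede] = 0.75·(10) + 0.25·(11) = 10.25
E[Compromise] = 0.75·(10) + 0.25·(10) = 10
E[Hold firm] = 0.75·(1) + 0.25·(-1) = 0.5
Best response: Concede (10.25 is the largest).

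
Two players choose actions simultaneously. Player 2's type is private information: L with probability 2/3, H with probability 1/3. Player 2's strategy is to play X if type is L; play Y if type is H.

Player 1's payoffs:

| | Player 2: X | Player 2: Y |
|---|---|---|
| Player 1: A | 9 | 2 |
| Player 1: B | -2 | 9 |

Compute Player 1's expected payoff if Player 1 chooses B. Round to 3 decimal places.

1.667

Take the expectation over Player 2's type, weighting each type's action by its prior probability.
E[B] = 2/3·(-2) + 1/3·9 = (-4/3) + 3 = 5/3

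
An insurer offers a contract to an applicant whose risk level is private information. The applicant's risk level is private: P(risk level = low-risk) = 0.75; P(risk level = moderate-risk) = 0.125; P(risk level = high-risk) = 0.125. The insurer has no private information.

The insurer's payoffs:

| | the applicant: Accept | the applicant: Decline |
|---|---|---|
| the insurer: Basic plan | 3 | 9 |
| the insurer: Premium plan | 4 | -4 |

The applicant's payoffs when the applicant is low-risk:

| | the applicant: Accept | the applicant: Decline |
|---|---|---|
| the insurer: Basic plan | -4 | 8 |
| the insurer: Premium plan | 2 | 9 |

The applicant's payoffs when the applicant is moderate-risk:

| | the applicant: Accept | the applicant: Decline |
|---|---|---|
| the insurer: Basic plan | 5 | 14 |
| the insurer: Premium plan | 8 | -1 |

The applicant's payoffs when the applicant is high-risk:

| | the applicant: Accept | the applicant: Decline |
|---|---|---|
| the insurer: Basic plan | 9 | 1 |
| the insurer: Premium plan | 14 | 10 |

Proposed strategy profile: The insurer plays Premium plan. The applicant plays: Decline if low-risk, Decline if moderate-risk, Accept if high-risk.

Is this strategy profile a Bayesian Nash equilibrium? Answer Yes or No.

No

The insurer plays Premium plan: E[Premium plan] = 0.75·(-4) + 0.125·(-4) + 0.125·(4) = -3; E[Basic plan] = 8.25. Not best-responding. ✗
The applicant (risk level low-risk), facing Premium plan: Accept gives 2, Decline gives 9. Proposed Decline is best. ✓
The applicant (risk level moderate-risk), facing Premium plan: Accept gives 8, Decline gives -1. Proposed Decline is not best — profitable deviation exists. ✗
The applicant (risk level high-risk), facing Premium plan: Accept gives 14, Decline gives 10. Proposed Accept is best. ✓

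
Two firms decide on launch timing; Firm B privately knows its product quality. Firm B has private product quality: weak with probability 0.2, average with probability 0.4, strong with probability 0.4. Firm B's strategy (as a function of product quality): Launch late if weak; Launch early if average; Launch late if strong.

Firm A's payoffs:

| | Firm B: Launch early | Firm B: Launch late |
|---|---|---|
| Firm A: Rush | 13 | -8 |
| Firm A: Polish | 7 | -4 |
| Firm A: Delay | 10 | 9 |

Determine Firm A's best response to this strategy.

Delay

Compute Firm A's expected payoff for each action, taking the expectation over Firm B's type.
E[Rush] = 0.2·(-8) + 0.4·(13) + 0.4·(-8) = 0.4
E[Polish] = 0.2·(-4) + 0.4·(7) + 0.4·(-4) = 0.4
E[Delay] = 0.2·(9) + 0.4·(10) + 0.4·(9) = 9.4
Best response: Delay (9.4 is the largest).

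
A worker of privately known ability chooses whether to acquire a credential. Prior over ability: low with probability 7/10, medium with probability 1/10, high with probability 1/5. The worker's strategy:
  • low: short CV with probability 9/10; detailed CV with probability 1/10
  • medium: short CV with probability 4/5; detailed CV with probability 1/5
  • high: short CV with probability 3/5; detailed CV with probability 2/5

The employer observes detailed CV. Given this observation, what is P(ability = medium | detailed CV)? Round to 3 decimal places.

0.118

P(detailed CV) = (7/10)·(1/10) + (1/10)·(1/5) + (1/5)·(2/5) = 17/100
P(medium | detailed CV) = ((1/10)·(1/5)) / (17/100) = (1/50) / (17/100) = 2/17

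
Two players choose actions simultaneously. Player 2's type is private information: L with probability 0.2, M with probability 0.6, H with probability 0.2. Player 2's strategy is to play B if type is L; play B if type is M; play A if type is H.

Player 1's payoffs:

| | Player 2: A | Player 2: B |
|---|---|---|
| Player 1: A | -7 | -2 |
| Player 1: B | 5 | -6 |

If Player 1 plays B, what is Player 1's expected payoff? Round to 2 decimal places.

-3.80

E[B] = 0.2·(-6) + 0.6·(-6) + 0.2·5 = (-1.2) + (-3.6) + 1 = -3.8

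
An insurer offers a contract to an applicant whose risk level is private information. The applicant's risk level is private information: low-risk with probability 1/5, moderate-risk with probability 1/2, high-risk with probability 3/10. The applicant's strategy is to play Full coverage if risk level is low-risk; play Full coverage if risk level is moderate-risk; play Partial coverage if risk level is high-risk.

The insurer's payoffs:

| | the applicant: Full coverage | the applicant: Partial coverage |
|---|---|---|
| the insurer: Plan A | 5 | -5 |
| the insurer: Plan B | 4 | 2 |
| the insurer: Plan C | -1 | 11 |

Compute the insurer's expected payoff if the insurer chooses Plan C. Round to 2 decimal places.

E[Plan C] = 1/5·(-1) + 1/2·(-1) + 3/10·11 = (-1/5) + (-1/2) + 33/10 = 13/5

2.60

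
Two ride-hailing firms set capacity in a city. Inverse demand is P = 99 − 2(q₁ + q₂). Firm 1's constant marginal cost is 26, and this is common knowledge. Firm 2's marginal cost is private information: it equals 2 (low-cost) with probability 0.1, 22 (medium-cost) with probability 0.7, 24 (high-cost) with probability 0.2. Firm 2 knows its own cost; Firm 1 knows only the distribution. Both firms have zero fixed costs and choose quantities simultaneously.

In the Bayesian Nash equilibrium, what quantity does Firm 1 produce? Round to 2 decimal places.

Type-c best response for Firm 2: q₂(c) = (99 − c)/4 − q₁/2.
Firm 1 maximizes expected profit; its first-order condition is 99 − 4q₁ − 2E[q₂] − 26 = 0.
Substituting E[q₂] and solving: E[c₂] = 20.4, so q₁ = (99 − 2·26 + 20.4)/6 = 11.2333.

11.23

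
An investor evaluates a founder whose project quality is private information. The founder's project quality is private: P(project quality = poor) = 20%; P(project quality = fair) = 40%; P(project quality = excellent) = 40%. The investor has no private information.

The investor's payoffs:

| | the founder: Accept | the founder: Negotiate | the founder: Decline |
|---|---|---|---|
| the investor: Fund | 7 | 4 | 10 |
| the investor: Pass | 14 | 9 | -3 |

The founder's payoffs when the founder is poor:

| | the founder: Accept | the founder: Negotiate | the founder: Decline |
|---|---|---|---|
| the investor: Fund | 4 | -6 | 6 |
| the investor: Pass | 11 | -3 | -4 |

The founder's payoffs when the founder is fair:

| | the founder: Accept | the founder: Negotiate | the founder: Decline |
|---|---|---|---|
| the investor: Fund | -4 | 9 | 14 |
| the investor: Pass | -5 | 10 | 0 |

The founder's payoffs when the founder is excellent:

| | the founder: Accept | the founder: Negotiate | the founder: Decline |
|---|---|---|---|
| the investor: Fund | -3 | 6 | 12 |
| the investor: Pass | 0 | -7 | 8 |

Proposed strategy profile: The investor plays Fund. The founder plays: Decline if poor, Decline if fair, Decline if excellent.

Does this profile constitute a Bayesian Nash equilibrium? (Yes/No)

The investor plays Fund: E[Fund] = 0.2·(10) + 0.4·(10) + 0.4·(10) = 10; E[Pass] = -3. Best-responding. ✓
The founder (project quality poor), facing Fund: Accept gives 4, Negotiate gives -6, Decline gives 6. Proposed Decline is best. ✓
The founder (project quality fair), facing Fund: Accept gives -4, Negotiate gives 9, Decline gives 14. Proposed Decline is best. ✓
The founder (project quality excellent), facing Fund: Accept gives -3, Negotiate gives 6, Decline gives 12. Proposed Decline is best. ✓

Yes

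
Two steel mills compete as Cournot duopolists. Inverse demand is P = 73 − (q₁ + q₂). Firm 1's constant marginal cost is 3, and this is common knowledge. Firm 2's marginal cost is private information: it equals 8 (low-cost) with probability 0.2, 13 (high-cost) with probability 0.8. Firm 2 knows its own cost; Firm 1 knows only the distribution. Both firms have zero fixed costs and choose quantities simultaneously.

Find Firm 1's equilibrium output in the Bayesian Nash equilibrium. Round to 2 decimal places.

26.33

Firm 2 with cost c maximizes (73 − (q₁+q₂) − c)·q₂, giving q₂(c) = (73 − c − q₁)/2.
E[c₂] = 0.2·8 + 0.8·13 = 12
Firm 1's FOC against E[q₂] yields q₁ = (73 − 2·3 + E[c₂])/3 = (73 − 6 + 12)/3 = 26.3333.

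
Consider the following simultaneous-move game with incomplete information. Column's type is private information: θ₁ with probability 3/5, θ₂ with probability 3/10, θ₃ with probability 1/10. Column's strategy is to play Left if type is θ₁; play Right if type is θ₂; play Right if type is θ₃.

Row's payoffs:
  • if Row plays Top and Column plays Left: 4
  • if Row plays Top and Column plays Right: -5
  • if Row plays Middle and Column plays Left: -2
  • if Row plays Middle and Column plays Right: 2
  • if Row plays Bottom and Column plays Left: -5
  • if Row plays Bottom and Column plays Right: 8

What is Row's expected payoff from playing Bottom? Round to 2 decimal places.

0.20

Take the expectation over Column's type, weighting each type's action by its prior probability.
E[Bottom] = 3/5·(-5) + 3/10·8 + 1/10·8 = (-3) + 12/5 + 4/5 = 1/5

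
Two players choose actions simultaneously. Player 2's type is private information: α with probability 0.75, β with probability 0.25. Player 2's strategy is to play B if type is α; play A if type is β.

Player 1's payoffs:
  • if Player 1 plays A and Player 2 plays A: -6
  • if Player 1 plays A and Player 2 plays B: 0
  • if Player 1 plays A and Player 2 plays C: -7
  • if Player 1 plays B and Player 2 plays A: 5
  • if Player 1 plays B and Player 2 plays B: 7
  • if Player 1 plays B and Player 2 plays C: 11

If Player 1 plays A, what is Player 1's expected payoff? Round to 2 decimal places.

E[A] = 0.75·0 + 0.25·(-6) = 0 + (-1.5) = -1.5

-1.50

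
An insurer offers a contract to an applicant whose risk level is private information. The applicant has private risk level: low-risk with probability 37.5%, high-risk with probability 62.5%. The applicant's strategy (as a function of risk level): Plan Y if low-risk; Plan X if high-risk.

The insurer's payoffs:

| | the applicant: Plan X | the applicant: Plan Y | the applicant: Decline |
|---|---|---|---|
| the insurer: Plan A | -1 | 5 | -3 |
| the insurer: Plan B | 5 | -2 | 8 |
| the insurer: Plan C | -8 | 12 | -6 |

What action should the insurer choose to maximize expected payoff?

E[Plan A] = 0.375·(5) + 0.625·(-1) = 1.25
E[Plan B] = 0.375·(-2) + 0.625·(5) = 2.375
E[Plan C] = 0.375·(12) + 0.625·(-8) = -0.5
Best response: Plan B (2.375 is the largest).

Plan B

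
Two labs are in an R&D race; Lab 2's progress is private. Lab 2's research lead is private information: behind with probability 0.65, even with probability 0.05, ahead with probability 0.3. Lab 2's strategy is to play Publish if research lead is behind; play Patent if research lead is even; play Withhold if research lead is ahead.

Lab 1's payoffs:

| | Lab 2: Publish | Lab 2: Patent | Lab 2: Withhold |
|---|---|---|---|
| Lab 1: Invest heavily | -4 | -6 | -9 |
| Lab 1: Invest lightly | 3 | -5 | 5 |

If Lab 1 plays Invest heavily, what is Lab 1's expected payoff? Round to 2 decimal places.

E[Invest heavily] = 0.65·(-4) + 0.05·(-6) + 0.3·(-9) = (-2.6) + (-0.3) + (-2.7) = -5.6

-5.60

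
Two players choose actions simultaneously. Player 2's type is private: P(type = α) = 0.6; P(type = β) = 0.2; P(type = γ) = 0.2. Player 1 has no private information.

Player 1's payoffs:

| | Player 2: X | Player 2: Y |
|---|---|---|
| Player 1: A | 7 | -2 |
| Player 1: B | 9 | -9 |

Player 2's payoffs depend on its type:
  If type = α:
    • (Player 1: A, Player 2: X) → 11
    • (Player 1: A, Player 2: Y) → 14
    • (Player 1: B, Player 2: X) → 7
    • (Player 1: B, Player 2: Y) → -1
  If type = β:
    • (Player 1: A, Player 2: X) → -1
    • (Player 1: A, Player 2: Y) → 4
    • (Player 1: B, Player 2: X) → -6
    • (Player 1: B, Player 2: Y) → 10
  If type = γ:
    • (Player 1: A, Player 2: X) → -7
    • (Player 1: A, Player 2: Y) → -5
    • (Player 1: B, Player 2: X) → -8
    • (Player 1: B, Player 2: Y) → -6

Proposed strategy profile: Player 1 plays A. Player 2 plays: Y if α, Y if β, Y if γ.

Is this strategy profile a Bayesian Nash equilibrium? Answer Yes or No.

A profile is a BNE iff every type of every player is best-responding given beliefs about the other side.
Player 1 plays A: E[A] = 0.6·(-2) + 0.2·(-2) + 0.2·(-2) = -2; E[B] = -9. Best-responding. ✓
Player 2 (type α), facing A: X gives 11, Y gives 14. Proposed Y is best. ✓
Player 2 (type β), facing A: X gives -1, Y gives 4. Proposed Y is best. ✓
Player 2 (type γ), facing A: X gives -7, Y gives -5. Proposed Y is best. ✓

Yes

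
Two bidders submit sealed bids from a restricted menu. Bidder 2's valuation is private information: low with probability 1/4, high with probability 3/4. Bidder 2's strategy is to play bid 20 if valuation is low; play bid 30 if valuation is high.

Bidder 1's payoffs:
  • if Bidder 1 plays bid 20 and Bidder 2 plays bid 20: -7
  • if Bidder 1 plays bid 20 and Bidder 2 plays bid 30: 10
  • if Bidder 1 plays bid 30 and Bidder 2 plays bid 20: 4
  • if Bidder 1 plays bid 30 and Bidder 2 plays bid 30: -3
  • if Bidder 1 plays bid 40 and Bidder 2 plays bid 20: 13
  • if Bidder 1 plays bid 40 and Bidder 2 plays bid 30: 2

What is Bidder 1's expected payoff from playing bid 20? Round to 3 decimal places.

5.750

E[bid 20] = 1/4·(-7) + 3/4·10 = (-7/4) + 15/2 = 23/4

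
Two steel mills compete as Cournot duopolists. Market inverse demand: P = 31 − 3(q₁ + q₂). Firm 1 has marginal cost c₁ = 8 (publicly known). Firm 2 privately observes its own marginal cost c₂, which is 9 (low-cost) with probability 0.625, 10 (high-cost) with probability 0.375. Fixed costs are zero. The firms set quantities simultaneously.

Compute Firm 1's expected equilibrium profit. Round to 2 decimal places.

Type-c best response for Firm 2: q₂(c) = (31 − c)/6 − q₁/2.
Firm 1 maximizes expected profit; its first-order condition is 31 − 6q₁ − 3E[q₂] − 8 = 0.
Substituting E[q₂] and solving: E[c₂] = 9.375, so q₁ = (31 − 2·8 + 9.375)/9 = 2.70833.
E[P] = 31 − 3·(q₁ + E[q₂]) = 16.125; Firm 1's expected profit = (E[P] − 8)·q₁ = (16.125 − 8)·2.70833 = 22.0052.

22.01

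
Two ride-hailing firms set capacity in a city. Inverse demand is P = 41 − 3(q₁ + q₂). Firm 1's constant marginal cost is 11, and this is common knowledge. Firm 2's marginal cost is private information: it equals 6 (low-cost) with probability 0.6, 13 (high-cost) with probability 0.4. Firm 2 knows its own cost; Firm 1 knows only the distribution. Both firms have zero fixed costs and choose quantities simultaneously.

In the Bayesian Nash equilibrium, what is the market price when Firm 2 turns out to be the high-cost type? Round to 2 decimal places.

Type-c best response for Firm 2: q₂(c) = (41 − c)/6 − q₁/2.
Firm 1 maximizes expected profit; its first-order condition is 41 − 6q₁ − 3E[q₂] − 11 = 0.
Substituting E[q₂] and solving: E[c₂] = 8.8, so q₁ = (41 − 2·11 + 8.8)/9 = 3.08889.
q₂(high-cost) = 3.12222, so P = 41 − 3·(3.08889 + 3.12222) = 22.3667.

22.37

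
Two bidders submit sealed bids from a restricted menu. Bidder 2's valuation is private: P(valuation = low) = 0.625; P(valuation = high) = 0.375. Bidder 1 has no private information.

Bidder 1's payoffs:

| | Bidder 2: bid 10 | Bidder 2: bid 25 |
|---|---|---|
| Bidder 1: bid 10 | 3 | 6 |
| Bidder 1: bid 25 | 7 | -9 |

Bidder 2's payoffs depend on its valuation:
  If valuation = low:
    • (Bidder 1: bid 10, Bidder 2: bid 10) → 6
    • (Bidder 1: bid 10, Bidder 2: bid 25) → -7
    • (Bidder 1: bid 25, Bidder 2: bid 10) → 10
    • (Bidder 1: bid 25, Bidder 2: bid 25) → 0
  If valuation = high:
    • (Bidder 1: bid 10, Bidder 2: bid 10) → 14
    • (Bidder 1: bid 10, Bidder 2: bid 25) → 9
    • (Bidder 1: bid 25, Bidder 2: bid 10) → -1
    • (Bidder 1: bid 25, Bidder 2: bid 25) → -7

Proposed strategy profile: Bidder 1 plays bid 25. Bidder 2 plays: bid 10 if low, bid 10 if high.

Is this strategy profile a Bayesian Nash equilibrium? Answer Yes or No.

Yes

Bidder 1 plays bid 25: E[bid 25] = 0.625·(7) + 0.375·(7) = 7; E[bid 10] = 3. Best-responding. ✓
Bidder 2 (valuation low), facing bid 25: bid 10 gives 10, bid 25 gives 0. Proposed bid 10 is best. ✓
Bidder 2 (valuation high), facing bid 25: bid 10 gives -1, bid 25 gives -7. Proposed bid 10 is best. ✓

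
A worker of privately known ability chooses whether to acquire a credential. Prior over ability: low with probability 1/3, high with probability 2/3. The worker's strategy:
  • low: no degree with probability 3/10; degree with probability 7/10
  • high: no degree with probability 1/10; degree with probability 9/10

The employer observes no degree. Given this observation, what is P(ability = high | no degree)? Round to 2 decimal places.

P(no degree) = (1/3)·(3/10) + (2/3)·(1/10) = 1/6
P(high | no degree) = ((2/3)·(1/10)) / (1/6) = (1/15) / (1/6) = 2/5

0.40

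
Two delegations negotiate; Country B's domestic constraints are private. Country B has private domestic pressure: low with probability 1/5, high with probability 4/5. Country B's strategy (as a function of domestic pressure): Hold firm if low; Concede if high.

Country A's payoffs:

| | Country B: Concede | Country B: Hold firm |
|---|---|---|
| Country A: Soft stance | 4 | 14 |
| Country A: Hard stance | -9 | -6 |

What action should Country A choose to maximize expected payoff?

Compute Country A's expected payoff for each action, taking the expectation over Country B's type.
E[Soft stance] = 1/5·(14) + 4/5·(4) = 6
E[Hard stance] = 1/5·(-6) + 4/5·(-9) = -42/5
Best response: Soft stance (6 is the largest).

Soft stance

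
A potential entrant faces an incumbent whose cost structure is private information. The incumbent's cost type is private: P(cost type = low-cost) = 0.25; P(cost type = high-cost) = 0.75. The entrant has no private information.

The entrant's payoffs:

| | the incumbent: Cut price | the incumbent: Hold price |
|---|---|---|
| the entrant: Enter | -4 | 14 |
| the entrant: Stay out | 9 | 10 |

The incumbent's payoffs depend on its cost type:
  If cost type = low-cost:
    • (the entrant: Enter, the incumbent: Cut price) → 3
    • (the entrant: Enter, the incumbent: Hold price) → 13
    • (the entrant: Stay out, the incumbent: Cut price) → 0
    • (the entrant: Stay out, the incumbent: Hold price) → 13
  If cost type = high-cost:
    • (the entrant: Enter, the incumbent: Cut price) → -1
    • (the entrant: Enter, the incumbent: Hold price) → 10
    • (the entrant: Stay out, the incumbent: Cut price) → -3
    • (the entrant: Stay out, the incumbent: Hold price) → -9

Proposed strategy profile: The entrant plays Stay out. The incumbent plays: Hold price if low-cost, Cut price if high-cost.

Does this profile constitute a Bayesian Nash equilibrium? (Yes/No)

Yes

The entrant plays Stay out: E[Stay out] = 0.25·(10) + 0.75·(9) = 9.25; E[Enter] = 0.5. Best-responding. ✓
The incumbent (cost type low-cost), facing Stay out: Cut price gives 0, Hold price gives 13. Proposed Hold price is best. ✓
The incumbent (cost type high-cost), facing Stay out: Cut price gives -3, Hold price gives -9. Proposed Cut price is best. ✓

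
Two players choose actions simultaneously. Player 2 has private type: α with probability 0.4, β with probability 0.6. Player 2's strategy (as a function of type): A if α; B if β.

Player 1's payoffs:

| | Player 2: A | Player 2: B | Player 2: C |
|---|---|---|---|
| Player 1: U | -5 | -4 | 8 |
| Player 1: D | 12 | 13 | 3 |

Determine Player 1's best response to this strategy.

D

Compute Player 1's expected payoff for each action, taking the expectation over Player 2's type.
E[U] = 0.4·(-5) + 0.6·(-4) = -4.4
E[D] = 0.4·(12) + 0.6·(13) = 12.6
Best response: D (12.6 is the largest).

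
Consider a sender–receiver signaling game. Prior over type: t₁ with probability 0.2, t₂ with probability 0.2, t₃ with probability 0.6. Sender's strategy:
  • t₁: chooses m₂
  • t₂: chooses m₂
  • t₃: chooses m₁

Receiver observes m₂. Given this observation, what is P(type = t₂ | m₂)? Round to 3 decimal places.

0.500

P(m₂) = 0.2·1 + 0.2·1 + 0.6·0 = 0.4
P(t₂ | m₂) = (0.2·1) / 0.4 = 0.2 / 0.4 = 0.5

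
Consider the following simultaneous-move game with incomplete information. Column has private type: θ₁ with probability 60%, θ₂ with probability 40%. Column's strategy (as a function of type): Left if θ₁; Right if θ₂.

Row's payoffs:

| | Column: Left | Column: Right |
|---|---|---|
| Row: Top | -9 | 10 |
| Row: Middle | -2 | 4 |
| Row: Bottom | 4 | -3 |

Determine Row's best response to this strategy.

Bottom

E[Top] = 0.6·(-9) + 0.4·(10) = -1.4
E[Middle] = 0.6·(-2) + 0.4·(4) = 0.4
E[Bottom] = 0.6·(4) + 0.4·(-3) = 1.2
Best response: Bottom (1.2 is the largest).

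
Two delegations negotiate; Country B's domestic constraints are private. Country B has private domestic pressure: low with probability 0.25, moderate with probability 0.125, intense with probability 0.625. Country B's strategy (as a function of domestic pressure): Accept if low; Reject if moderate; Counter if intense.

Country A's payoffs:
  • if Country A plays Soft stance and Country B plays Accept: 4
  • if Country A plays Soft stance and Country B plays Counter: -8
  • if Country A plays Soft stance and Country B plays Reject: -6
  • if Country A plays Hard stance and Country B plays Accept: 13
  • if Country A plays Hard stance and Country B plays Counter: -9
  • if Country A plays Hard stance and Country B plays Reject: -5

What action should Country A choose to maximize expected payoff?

Compute Country A's expected payoff for each action, taking the expectation over Country B's type.
E[Soft stance] = 0.25·(4) + 0.125·(-6) + 0.625·(-8) = -4.75
E[Hard stance] = 0.25·(13) + 0.125·(-5) + 0.625·(-9) = -3
Best response: Hard stance (-3 is the largest).

Hard stance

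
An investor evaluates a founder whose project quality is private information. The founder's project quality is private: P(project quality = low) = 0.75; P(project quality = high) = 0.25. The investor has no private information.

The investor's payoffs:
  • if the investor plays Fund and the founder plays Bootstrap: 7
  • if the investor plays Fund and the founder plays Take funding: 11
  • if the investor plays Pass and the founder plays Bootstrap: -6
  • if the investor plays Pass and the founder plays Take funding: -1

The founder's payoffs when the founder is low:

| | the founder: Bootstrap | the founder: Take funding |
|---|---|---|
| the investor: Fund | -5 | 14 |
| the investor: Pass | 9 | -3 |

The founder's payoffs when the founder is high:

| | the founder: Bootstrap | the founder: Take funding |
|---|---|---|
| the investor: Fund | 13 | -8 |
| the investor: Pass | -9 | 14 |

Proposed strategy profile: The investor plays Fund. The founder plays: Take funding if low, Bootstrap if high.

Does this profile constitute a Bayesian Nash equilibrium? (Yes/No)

A profile is a BNE iff every type of every player is best-responding given beliefs about the other side.
The investor plays Fund: E[Fund] = 0.75·(11) + 0.25·(7) = 10; E[Pass] = -2.25. Best-responding. ✓
The founder (project quality low), facing Fund: Bootstrap gives -5, Take funding gives 14. Proposed Take funding is best. ✓
The founder (project quality high), facing Fund: Bootstrap gives 13, Take funding gives -8. Proposed Bootstrap is best. ✓

Yes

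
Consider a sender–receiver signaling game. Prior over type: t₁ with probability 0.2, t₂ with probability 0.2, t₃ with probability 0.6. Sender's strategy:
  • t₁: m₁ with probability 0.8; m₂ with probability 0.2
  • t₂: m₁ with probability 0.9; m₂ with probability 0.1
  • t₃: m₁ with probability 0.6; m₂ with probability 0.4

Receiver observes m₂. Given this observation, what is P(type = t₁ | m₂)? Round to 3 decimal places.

0.133

P(m₂) = 0.2·0.2 + 0.2·0.1 + 0.6·0.4 = 0.3
P(t₁ | m₂) = (0.2·0.2) / 0.3 = 0.04 / 0.3 = 0.133333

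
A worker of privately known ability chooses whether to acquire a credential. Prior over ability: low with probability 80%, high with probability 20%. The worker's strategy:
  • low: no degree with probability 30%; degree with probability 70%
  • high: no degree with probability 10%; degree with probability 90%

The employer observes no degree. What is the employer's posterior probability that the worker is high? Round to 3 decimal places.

0.077

P(no degree) = 0.8·0.3 + 0.2·0.1 = 0.26
P(high | no degree) = (0.2·0.1) / 0.26 = 0.02 / 0.26 = 0.0769231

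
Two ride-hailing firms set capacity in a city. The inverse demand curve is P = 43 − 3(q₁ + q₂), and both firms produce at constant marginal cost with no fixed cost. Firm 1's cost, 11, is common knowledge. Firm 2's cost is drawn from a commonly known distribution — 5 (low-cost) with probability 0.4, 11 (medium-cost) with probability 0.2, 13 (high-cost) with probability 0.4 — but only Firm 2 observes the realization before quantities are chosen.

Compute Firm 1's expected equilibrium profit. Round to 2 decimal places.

34.23

Firm 2 with cost c maximizes (43 − 3(q₁+q₂) − c)·q₂, giving q₂(c) = (43 − c − 3q₁)/6.
E[c₂] = 0.4·5 + 0.2·11 + 0.4·13 = 9.4
Firm 1's FOC against E[q₂] yields q₁ = (43 − 2·11 + E[c₂])/9 = (43 − 22 + 9.4)/9 = 3.37778.
E[P] = 43 − 3·(q₁ + E[q₂]) = 21.1333; Firm 1's expected profit = (E[P] − 11)·q₁ = (21.1333 − 11)·3.37778 = 34.2281.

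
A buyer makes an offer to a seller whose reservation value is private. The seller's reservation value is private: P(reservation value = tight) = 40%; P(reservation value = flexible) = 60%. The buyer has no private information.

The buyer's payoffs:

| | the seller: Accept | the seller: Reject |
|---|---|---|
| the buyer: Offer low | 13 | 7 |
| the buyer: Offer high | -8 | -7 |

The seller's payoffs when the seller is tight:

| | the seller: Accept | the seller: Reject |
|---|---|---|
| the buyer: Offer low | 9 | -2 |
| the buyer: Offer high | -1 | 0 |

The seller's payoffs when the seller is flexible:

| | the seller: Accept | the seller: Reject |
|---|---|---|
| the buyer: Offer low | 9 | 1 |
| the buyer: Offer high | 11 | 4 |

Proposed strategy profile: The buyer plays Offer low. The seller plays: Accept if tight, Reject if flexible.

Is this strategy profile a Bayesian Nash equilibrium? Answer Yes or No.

A profile is a BNE iff every type of every player is best-responding given beliefs about the other side.
The buyer plays Offer low: E[Offer low] = 0.4·(13) + 0.6·(7) = 9.4; E[Offer high] = -7.4. Best-responding. ✓
The seller (reservation value tight), facing Offer low: Accept gives 9, Reject gives -2. Proposed Accept is best. ✓
The seller (reservation value flexible), facing Offer low: Accept gives 9, Reject gives 1. Proposed Reject is not best — profitable deviation exists. ✗

No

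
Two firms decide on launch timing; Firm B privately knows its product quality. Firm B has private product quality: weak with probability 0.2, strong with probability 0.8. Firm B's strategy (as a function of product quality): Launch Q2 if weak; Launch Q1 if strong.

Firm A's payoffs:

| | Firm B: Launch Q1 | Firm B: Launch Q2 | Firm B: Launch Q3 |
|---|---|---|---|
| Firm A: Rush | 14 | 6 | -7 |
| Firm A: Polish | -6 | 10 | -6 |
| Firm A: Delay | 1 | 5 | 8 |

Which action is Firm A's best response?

Rush

Compute Firm A's expected payoff for each action, taking the expectation over Firm B's type.
E[Rush] = 0.2·(6) + 0.8·(14) = 12.4
E[Polish] = 0.2·(10) + 0.8·(-6) = -2.8
E[Delay] = 0.2·(5) + 0.8·(1) = 1.8
Best response: Rush (12.4 is the largest).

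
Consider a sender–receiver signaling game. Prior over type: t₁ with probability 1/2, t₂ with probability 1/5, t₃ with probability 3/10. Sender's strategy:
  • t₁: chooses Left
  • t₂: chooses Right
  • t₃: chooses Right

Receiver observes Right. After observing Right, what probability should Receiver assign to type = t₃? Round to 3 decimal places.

P(Right) = (1/2)·0 + (1/5)·1 + (3/10)·1 = 1/2
P(t₃ | Right) = ((3/10)·1) / (1/2) = (3/10) / (1/2) = 3/5

0.600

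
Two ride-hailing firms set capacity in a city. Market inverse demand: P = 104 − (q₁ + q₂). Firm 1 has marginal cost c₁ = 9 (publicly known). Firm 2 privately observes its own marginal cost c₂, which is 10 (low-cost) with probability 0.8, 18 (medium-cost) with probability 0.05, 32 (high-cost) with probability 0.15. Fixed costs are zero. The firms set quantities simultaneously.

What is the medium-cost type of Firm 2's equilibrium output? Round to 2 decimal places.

Firm 2 with cost c maximizes (104 − (q₁+q₂) − c)·q₂, giving q₂(c) = (104 − c − q₁)/2.
E[c₂] = 0.8·10 + 0.05·18 + 0.15·32 = 13.7
Firm 1's FOC against E[q₂] yields q₁ = (104 − 2·9 + E[c₂])/3 = (104 − 18 + 13.7)/3 = 33.2333.
q₂(medium-cost) = (104 − 18 − 33.2333)/2 = 26.3833.

26.38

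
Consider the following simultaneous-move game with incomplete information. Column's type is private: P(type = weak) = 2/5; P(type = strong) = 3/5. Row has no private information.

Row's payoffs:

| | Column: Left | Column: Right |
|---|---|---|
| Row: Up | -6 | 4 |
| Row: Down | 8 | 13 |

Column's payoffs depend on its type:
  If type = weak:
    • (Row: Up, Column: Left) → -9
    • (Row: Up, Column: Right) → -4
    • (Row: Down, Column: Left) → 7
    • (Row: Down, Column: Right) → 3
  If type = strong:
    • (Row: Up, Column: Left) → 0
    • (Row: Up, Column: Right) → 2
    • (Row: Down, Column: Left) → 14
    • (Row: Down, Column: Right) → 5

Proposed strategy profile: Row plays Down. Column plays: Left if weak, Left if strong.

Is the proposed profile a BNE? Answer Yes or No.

A profile is a BNE iff every type of every player is best-responding given beliefs about the other side.
Row plays Down: E[Down] = 2/5·(8) + 3/5·(8) = 8; E[Up] = -6. Best-responding. ✓
Column (type weak), facing Down: Left gives 7, Right gives 3. Proposed Left is best. ✓
Column (type strong), facing Down: Left gives 14, Right gives 5. Proposed Left is best. ✓

Yes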